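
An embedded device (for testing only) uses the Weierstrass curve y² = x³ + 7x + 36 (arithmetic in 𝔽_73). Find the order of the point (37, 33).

2P: tangent at (37, 33): λ = (3·37² + 7)/(2·33) ≡ 26/66. 66⁻¹ ≡ 52 (mod 73), so λ ≡ 26·52 ≡ 38.
  x = λ² - 37 - 37 = 1444 - 74 ≡ 56; y = λ·(37 - 56) - 33 ≡ 48. → (56, 48)
3P: (56, 48) + (37, 33). λ = (33 - 48)/(37 - 56) ≡ 58/54 mod 73. 54⁻¹ ≡ 23 (mod 73) since 54·23 = 1242 ≡ 1, so λ ≡ 20.
  x = λ² - 56 - 37 = 400 - 93 ≡ 15; y = λ·(56 - 15) - 48 ≡ 42. → (15, 42)
4P: (15, 42) + (37, 33). λ = (33 - 42)/(37 - 15) ≡ 64/22 mod 73. 22⁻¹ ≡ 10 (mod 73), so λ ≡ 56.
  x = λ² - 15 - 37 = 3136 - 52 ≡ 18; y = λ·(15 - 18) - 42 ≡ 9. → (18, 9)
5P: (18, 9) + (37, 33). λ = (33 - 9)/(37 - 18) ≡ 24/19 mod 73. 19⁻¹ ≡ 50 (mod 73), so λ ≡ 32.
  x = λ² - 18 - 37 = 1024 - 55 ≡ 20; y = λ·(18 - 20) - 9 ≡ 0. → (20, 0)
6P: (20, 0) + (37, 33). λ = (33 - 0)/(37 - 20) ≡ 33/17 mod 73. 17⁻¹ ≡ 43 (mod 73) since 17·43 = 731 ≡ 1, so λ ≡ 32.
  x = λ² - 20 - 37 = 1024 - 57 ≡ 18; y = λ·(20 - 18) - 0 ≡ 64. → (18, 64)
7P: (18, 64) + (37, 33). λ = (33 - 64)/(37 - 18) ≡ 42/19 mod 73. 19⁻¹ ≡ 50 (mod 73) since 19·50 = 950 ≡ 1, so λ ≡ 56.
  x = λ² - 18 - 37 = 3136 - 55 ≡ 15; y = λ·(18 - 15) - 64 ≡ 31. → (15, 31)
8P: (15, 31) + (37, 33). λ = (33 - 31)/(37 - 15) ≡ 2/22 mod 73. 22⁻¹ ≡ 10 (mod 73) since 22·10 = 220 ≡ 1, so λ ≡ 20.
  x = λ² - 15 - 37 = 400 - 52 ≡ 56; y = λ·(15 - 56) - 31 ≡ 25. → (56, 25)
9P: (56, 25) + (37, 33). λ = (33 - 25)/(37 - 56) ≡ 8/54 mod 73. 54⁻¹ ≡ 23 (mod 73) since 54·23 = 1242 ≡ 1, so λ ≡ 38.
  x = λ² - 56 - 37 = 1444 - 93 ≡ 37; y = λ·(56 - 37) - 25 ≡ 40. → (37, 40)
10P: (37, 40) + (37, 33): same x and y₁ ≡ -y₂, so the sum is O.
10P = O, so the order is 10.

10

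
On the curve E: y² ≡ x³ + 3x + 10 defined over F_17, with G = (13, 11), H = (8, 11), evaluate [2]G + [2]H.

(8, 11)

First 2G:
Repeated addition: build up to 2G.
2G: tangent at (13, 11): λ = (3·13² + 3)/(2·11) ≡ 0/5. 5⁻¹ ≡ 7 (mod 17), so λ ≡ 0·7 ≡ 0.
  x = λ² - 13 - 13 = 0 - 26 ≡ 8; y = λ·(13 - 8) - 11 ≡ 6. → (8, 6)
2G = (8, 6).
Next 2H:
Repeated addition: build up to 2H.
2H: tangent at (8, 11): λ = (3·8² + 3)/(2·11) ≡ 8/5. 5⁻¹ ≡ 7 (mod 17) since 5·7 = 35 ≡ 1, so λ ≡ 8·7 ≡ 5.
  x = λ² - 8 - 8 = 25 - 16 ≡ 9; y = λ·(8 - 9) - 11 ≡ 1. → (9, 1)
2H = (9, 1).
Finally 2G + 2H:
(8, 6) + (9, 1). λ = (1 - 6)/(9 - 8) ≡ 12/1 mod 17. 1⁻¹ ≡ 1 (mod 17), so λ ≡ 12.
  x = λ² - 8 - 9 = 144 - 17 ≡ 8; y = λ·(8 - 8) - 6 ≡ 11. → (8, 11)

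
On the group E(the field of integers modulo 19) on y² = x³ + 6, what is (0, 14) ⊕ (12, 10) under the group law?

(0, 14) + (12, 10). λ = (10 - 14)/(12 - 0) ≡ 15/12 mod 19. 12⁻¹ ≡ 8 (mod 19) since 12·8 = 96 ≡ 1, so λ ≡ 6.
  x = λ² - 0 - 12 = 36 - 12 ≡ 5; y = λ·(0 - 5) - 14 ≡ 13. → (5, 13)

(5, 13)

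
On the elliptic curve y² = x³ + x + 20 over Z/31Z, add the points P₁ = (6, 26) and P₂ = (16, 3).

(6, 26) + (16, 3). λ = (3 - 26)/(16 - 6) ≡ 8/10 mod 31. 10⁻¹ ≡ 28 (mod 31), so λ ≡ 7.
  x = λ² - 6 - 16 = 49 - 22 ≡ 27; y = λ·(6 - 27) - 26 ≡ 13. → (27, 13)

(27, 13)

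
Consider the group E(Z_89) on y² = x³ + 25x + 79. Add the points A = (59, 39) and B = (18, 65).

(69, 52)

(59, 39) + (18, 65). λ = (65 - 39)/(18 - 59) ≡ 26/48 mod 89. 48⁻¹ ≡ 13 (mod 89) since 48·13 = 624 ≡ 1, so λ ≡ 71.
  x = λ² - 59 - 18 = 5041 - 77 ≡ 69; y = λ·(59 - 69) - 39 ≡ 52. → (69, 52)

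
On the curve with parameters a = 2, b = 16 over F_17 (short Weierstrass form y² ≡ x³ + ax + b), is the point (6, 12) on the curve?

no

y² = 12² ≡ 8; x³ + 2x + 16 = 244 ≡ 6 (mod 17). 8 ≠ 6.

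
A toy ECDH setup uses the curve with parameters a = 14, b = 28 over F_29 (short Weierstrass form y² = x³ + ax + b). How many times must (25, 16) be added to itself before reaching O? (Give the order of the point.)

2P: tangent at (25, 16): λ = (3·25² + 14)/(2·16) ≡ 4/3. 3⁻¹ ≡ 10 (mod 29) since 3·10 = 30 ≡ 1, so λ ≡ 4·10 ≡ 11.
  x = λ² - 25 - 25 = 121 - 50 ≡ 13; y = λ·(25 - 13) - 16 ≡ 0. → (13, 0)
3P: (13, 0) + (25, 16). λ = (16 - 0)/(25 - 13) ≡ 16/12 mod 29. 12⁻¹ ≡ 17 (mod 29) since 12·17 = 204 ≡ 1, so λ ≡ 11.
  x = λ² - 13 - 25 = 121 - 38 ≡ 25; y = λ·(13 - 25) - 0 ≡ 13. → (25, 13)
4P: (25, 13) + (25, 16): same x and y₁ ≡ -y₂, so the sum is O.
4P = O, so the order is 4.

4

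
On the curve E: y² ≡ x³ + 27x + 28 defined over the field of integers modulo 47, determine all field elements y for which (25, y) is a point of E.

x³ + 27x + 28 = 16328 ≡ 19 (mod 47).
19 is a non-residue mod 47; no y exists.

none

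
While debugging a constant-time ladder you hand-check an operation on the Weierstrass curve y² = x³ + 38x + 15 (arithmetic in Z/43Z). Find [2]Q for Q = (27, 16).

tangent at (27, 16): λ = (3·27² + 38)/(2·16) ≡ 32/32. 32⁻¹ ≡ 39 (mod 43) since 32·39 = 1248 ≡ 1, so λ ≡ 32·39 ≡ 1.
  x = λ² - 27 - 27 = 1 - 54 ≡ 33; y = λ·(27 - 33) - 16 ≡ 21. → (33, 21)

(33, 21)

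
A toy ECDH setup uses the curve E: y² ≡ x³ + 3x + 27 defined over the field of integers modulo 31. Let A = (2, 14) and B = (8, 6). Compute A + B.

(2, 14) + (8, 6). λ = (6 - 14)/(8 - 2) ≡ 23/6 mod 31. 6⁻¹ ≡ 26 (mod 31) since 6·26 = 156 ≡ 1, so λ ≡ 9.
  x = λ² - 2 - 8 = 81 - 10 ≡ 9; y = λ·(2 - 9) - 14 ≡ 16. → (9, 16)

(9, 16)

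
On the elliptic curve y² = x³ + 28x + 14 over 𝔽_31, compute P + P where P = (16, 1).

(24, 8)

tangent at (16, 1): λ = (3·16² + 28)/(2·1) ≡ 21/2. 2⁻¹ ≡ 16 (mod 31), so λ ≡ 21·16 ≡ 26.
  x = λ² - 16 - 16 = 676 - 32 ≡ 24; y = λ·(16 - 24) - 1 ≡ 8. → (24, 8)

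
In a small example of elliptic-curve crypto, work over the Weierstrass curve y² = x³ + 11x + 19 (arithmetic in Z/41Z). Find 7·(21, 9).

(31, 4)

Write G = (21, 9).
Double-and-add on 7 = (111)₂. Start with G = (21, 9) for the leading 1-bit.
double: tangent at (21, 9): λ = (3·21² + 11)/(2·9) ≡ 22/18. 18⁻¹ ≡ 16 (mod 41) since 18·16 = 288 ≡ 1, so λ ≡ 22·16 ≡ 24.
  x = λ² - 21 - 21 = 576 - 42 ≡ 1; y = λ·(21 - 1) - 9 ≡ 20. → (1, 20)
add G: (1, 20) + (21, 9). λ = (9 - 20)/(21 - 1) ≡ 30/20 mod 41. 20⁻¹ ≡ 39 (mod 41) since 20·39 = 780 ≡ 1, so λ ≡ 22.
  x = λ² - 1 - 21 = 484 - 22 ≡ 11; y = λ·(1 - 11) - 20 ≡ 6. → (11, 6)
double: tangent at (11, 6): λ = (3·11² + 11)/(2·6) ≡ 5/12. 12⁻¹ ≡ 24 (mod 41), so λ ≡ 5·24 ≡ 38.
  x = λ² - 11 - 11 = 1444 - 22 ≡ 28; y = λ·(11 - 28) - 6 ≡ 4. → (28, 4)
add G: (28, 4) + (21, 9). λ = (9 - 4)/(21 - 28) ≡ 5/34 mod 41. 34⁻¹ ≡ 35 (mod 41) since 34·35 = 1190 ≡ 1, so λ ≡ 11.
  x = λ² - 28 - 21 = 121 - 49 ≡ 31; y = λ·(28 - 31) - 4 ≡ 4. → (31, 4)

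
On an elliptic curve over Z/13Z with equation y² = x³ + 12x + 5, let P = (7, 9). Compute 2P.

tangent at (7, 9): λ = (3·7² + 12)/(2·9) ≡ 3/5. 5⁻¹ ≡ 8 (mod 13), so λ ≡ 3·8 ≡ 11.
  x = λ² - 7 - 7 = 121 - 14 ≡ 3; y = λ·(7 - 3) - 9 ≡ 9. → (3, 9)

(3, 9)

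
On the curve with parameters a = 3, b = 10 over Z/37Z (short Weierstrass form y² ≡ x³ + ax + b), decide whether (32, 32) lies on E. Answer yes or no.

no

y² = 32² ≡ 25; x³ + 3x + 10 = 32874 ≡ 18 (mod 37). 25 ≠ 18.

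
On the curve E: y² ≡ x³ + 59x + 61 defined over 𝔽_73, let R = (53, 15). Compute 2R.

(17, 65)

tangent at (53, 15): λ = (3·53² + 59)/(2·15) ≡ 18/30. 30⁻¹ ≡ 56 (mod 73), so λ ≡ 18·56 ≡ 59.
  x = λ² - 53 - 53 = 3481 - 106 ≡ 17; y = λ·(53 - 17) - 15 ≡ 65. → (17, 65)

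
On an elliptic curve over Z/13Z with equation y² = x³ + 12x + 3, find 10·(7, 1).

(11, 6)

Write Q = (7, 1).
Double-and-add on 10 = (1010)₂. Start with Q = (7, 1) for the leading 1-bit.
double: tangent at (7, 1): λ = (3·7² + 12)/(2·1) ≡ 3/2. 2⁻¹ ≡ 7 (mod 13), so λ ≡ 3·7 ≡ 8.
  x = λ² - 7 - 7 = 64 - 14 ≡ 11; y = λ·(7 - 11) - 1 ≡ 6. → (11, 6)
double: tangent at (11, 6): λ = (3·11² + 12)/(2·6) ≡ 11/12. 12⁻¹ ≡ 12 (mod 13), so λ ≡ 11·12 ≡ 2.
  x = λ² - 11 - 11 = 4 - 22 ≡ 8; y = λ·(11 - 8) - 6 ≡ 0. → (8, 0)
add Q: (8, 0) + (7, 1). λ = (1 - 0)/(7 - 8) ≡ 1/12 mod 13. 12⁻¹ ≡ 12 (mod 13) since 12·12 = 144 ≡ 1, so λ ≡ 12.
  x = λ² - 8 - 7 = 144 - 15 ≡ 12; y = λ·(8 - 12) - 0 ≡ 4. → (12, 4)
double: tangent at (12, 4): λ = (3·12² + 12)/(2·4) ≡ 2/8. 8⁻¹ ≡ 5 (mod 13), so λ ≡ 2·5 ≡ 10.
  x = λ² - 12 - 12 = 100 - 24 ≡ 11; y = λ·(12 - 11) - 4 ≡ 6. → (11, 6)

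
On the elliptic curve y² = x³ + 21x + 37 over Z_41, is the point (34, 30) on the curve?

yes

y² = 30² ≡ 39; x³ + 21x + 37 = 40055 ≡ 39 (mod 41). 39 = 39.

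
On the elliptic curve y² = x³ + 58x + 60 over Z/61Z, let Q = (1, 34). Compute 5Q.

Repeated addition: build up to 5Q.
2Q: tangent at (1, 34): λ = (3·1² + 58)/(2·34) ≡ 0/7. 7⁻¹ ≡ 35 (mod 61) since 7·35 = 245 ≡ 1, so λ ≡ 0·35 ≡ 0.
  x = λ² - 1 - 1 = 0 - 2 ≡ 59; y = λ·(1 - 59) - 34 ≡ 27. → (59, 27)
3Q: (59, 27) + (1, 34). λ = (34 - 27)/(1 - 59) ≡ 7/3 mod 61. 3⁻¹ ≡ 41 (mod 61), so λ ≡ 43.
  x = λ² - 59 - 1 = 1849 - 60 ≡ 20; y = λ·(59 - 20) - 27 ≡ 3. → (20, 3)
4Q: (20, 3) + (1, 34). λ = (34 - 3)/(1 - 20) ≡ 31/42 mod 61. 42⁻¹ ≡ 16 (mod 61), so λ ≡ 8.
  x = λ² - 20 - 1 = 64 - 21 ≡ 43; y = λ·(20 - 43) - 3 ≡ 57. → (43, 57)
5Q: (43, 57) + (1, 34). λ = (34 - 57)/(1 - 43) ≡ 38/19 mod 61. 19⁻¹ ≡ 45 (mod 61) since 19·45 = 855 ≡ 1, so λ ≡ 2.
  x = λ² - 43 - 1 = 4 - 44 ≡ 21; y = λ·(43 - 21) - 57 ≡ 48. → (21, 48)

(21, 48)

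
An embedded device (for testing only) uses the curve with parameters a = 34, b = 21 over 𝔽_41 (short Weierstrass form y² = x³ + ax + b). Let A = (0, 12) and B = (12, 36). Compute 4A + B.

First 4A:
Double-and-add on 4 = (100)₂. Start with A = (0, 12) for the leading 1-bit.
double: tangent at (0, 12): λ = (3·0² + 34)/(2·12) ≡ 34/24. 24⁻¹ ≡ 12 (mod 41) since 24·12 = 288 ≡ 1, so λ ≡ 34·12 ≡ 39.
  x = λ² - 0 - 0 = 1521 - 0 ≡ 4; y = λ·(0 - 4) - 12 ≡ 37. → (4, 37)
double: tangent at (4, 37): λ = (3·4² + 34)/(2·37) ≡ 0/33. 33⁻¹ ≡ 5 (mod 41) since 33·5 = 165 ≡ 1, so λ ≡ 0·5 ≡ 0.
  x = λ² - 4 - 4 = 0 - 8 ≡ 33; y = λ·(4 - 33) - 37 ≡ 4. → (33, 4)
4A = (33, 4).
Finally 4A + B:
(33, 4) + (12, 36). λ = (36 - 4)/(12 - 33) ≡ 32/20 mod 41. 20⁻¹ ≡ 39 (mod 41) since 20·39 = 780 ≡ 1, so λ ≡ 18.
  x = λ² - 33 - 12 = 324 - 45 ≡ 33; y = λ·(33 - 33) - 4 ≡ 37. → (33, 37)

(33, 37)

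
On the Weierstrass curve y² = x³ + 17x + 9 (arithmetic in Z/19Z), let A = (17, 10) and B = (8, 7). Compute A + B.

(17, 10) + (8, 7). λ = (7 - 10)/(8 - 17) ≡ 16/10 mod 19. 10⁻¹ ≡ 2 (mod 19) since 10·2 = 20 ≡ 1, so λ ≡ 13.
  x = λ² - 17 - 8 = 169 - 25 ≡ 11; y = λ·(17 - 11) - 10 ≡ 11. → (11, 11)

(11, 11)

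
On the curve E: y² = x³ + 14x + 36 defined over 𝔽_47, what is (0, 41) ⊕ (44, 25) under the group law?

(0, 41) + (44, 25). λ = (25 - 41)/(44 - 0) ≡ 31/44 mod 47. 44⁻¹ ≡ 31 (mod 47) since 44·31 = 1364 ≡ 1, so λ ≡ 21.
  x = λ² - 0 - 44 = 441 - 44 ≡ 21; y = λ·(0 - 21) - 41 ≡ 35. → (21, 35)

(21, 35)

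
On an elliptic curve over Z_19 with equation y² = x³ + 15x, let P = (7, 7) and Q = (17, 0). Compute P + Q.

(1, 4)

(7, 7) + (17, 0). λ = (0 - 7)/(17 - 7) ≡ 12/10 mod 19. 10⁻¹ ≡ 2 (mod 19), so λ ≡ 5.
  x = λ² - 7 - 17 = 25 - 24 ≡ 1; y = λ·(7 - 1) - 7 ≡ 4. → (1, 4)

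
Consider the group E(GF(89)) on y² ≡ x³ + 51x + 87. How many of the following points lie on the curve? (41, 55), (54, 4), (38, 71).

(41, 55): 55² ≡ 88, rhs ≡ 77 → off.
(54, 4): 4² ≡ 16, rhs ≡ 16 → on.
(38, 71): 71² ≡ 57, rhs ≡ 26 → off.

1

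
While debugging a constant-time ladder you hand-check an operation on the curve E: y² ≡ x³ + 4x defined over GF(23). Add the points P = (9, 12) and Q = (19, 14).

(7, 16)

(9, 12) + (19, 14). λ = (14 - 12)/(19 - 9) ≡ 2/10 mod 23. 10⁻¹ ≡ 7 (mod 23), so λ ≡ 14.
  x = λ² - 9 - 19 = 196 - 28 ≡ 7; y = λ·(9 - 7) - 12 ≡ 16. → (7, 16)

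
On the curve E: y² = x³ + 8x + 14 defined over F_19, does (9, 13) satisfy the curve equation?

yes

y² = 13² ≡ 17; x³ + 8x + 14 = 815 ≡ 17 (mod 19). 17 = 17.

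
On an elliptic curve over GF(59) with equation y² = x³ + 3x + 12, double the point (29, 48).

tangent at (29, 48): λ = (3·29² + 3)/(2·48) ≡ 48/37. 37⁻¹ ≡ 8 (mod 59), so λ ≡ 48·8 ≡ 30.
  x = λ² - 29 - 29 = 900 - 58 ≡ 16; y = λ·(29 - 16) - 48 ≡ 47. → (16, 47)

(16, 47)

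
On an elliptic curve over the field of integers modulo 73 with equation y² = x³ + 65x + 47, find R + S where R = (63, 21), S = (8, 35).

(63, 21) + (8, 35). λ = (35 - 21)/(8 - 63) ≡ 14/18 mod 73. 18⁻¹ ≡ 69 (mod 73), so λ ≡ 17.
  x = λ² - 63 - 8 = 289 - 71 ≡ 72; y = λ·(63 - 72) - 21 ≡ 45. → (72, 45)

(72, 45)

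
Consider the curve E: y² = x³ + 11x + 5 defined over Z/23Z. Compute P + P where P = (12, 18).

(15, 16)

tangent at (12, 18): λ = (3·12² + 11)/(2·18) ≡ 6/13. 13⁻¹ ≡ 16 (mod 23) since 13·16 = 208 ≡ 1, so λ ≡ 6·16 ≡ 4.
  x = λ² - 12 - 12 = 16 - 24 ≡ 15; y = λ·(12 - 15) - 18 ≡ 16. → (15, 16)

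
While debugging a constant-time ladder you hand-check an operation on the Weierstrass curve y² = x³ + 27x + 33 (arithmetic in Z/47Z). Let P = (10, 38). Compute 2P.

(45, 26)

tangent at (10, 38): λ = (3·10² + 27)/(2·38) ≡ 45/29. 29⁻¹ ≡ 13 (mod 47) since 29·13 = 377 ≡ 1, so λ ≡ 45·13 ≡ 21.
  x = λ² - 10 - 10 = 441 - 20 ≡ 45; y = λ·(10 - 45) - 38 ≡ 26. → (45, 26)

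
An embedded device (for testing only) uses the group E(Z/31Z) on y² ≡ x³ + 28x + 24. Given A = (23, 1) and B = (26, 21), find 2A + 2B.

(26, 21)

First 2A:
Repeated addition: build up to 2A.
2A: tangent at (23, 1): λ = (3·23² + 28)/(2·1) ≡ 3/2. 2⁻¹ ≡ 16 (mod 31), so λ ≡ 3·16 ≡ 17.
  x = λ² - 23 - 23 = 289 - 46 ≡ 26; y = λ·(23 - 26) - 1 ≡ 10. → (26, 10)
2A = (26, 10).
Next 2B:
Repeated addition: build up to 2B.
2B: tangent at (26, 21): λ = (3·26² + 28)/(2·21) ≡ 10/11. 11⁻¹ ≡ 17 (mod 31) since 11·17 = 187 ≡ 1, so λ ≡ 10·17 ≡ 15.
  x = λ² - 26 - 26 = 225 - 52 ≡ 18; y = λ·(26 - 18) - 21 ≡ 6. → (18, 6)
2B = (18, 6).
Finally 2A + 2B:
(26, 10) + (18, 6). λ = (6 - 10)/(18 - 26) ≡ 27/23 mod 31. 23⁻¹ ≡ 27 (mod 31) since 23·27 = 621 ≡ 1, so λ ≡ 16.
  x = λ² - 26 - 18 = 256 - 44 ≡ 26; y = λ·(26 - 26) - 10 ≡ 21. → (26, 21)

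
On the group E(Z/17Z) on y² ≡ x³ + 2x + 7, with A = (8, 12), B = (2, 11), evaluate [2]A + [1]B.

(12, 12)

First 2A:
Repeated addition: build up to 2A.
2A: tangent at (8, 12): λ = (3·8² + 2)/(2·12) ≡ 7/7. 7⁻¹ ≡ 5 (mod 17), so λ ≡ 7·5 ≡ 1.
  x = λ² - 8 - 8 = 1 - 16 ≡ 2; y = λ·(8 - 2) - 12 ≡ 11. → (2, 11)
2A = (2, 11).
Finally 2A + B:
tangent at (2, 11): λ = (3·2² + 2)/(2·11) ≡ 14/5. 5⁻¹ ≡ 7 (mod 17), so λ ≡ 14·7 ≡ 13.
  x = λ² - 2 - 2 = 169 - 4 ≡ 12; y = λ·(2 - 12) - 11 ≡ 12. → (12, 12)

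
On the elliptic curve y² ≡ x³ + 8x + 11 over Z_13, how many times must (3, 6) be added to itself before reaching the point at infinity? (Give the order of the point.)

2P: tangent at (3, 6): λ = (3·3² + 8)/(2·6) ≡ 9/12. 12⁻¹ ≡ 12 (mod 13) since 12·12 = 144 ≡ 1, so λ ≡ 9·12 ≡ 4.
  x = λ² - 3 - 3 = 16 - 6 ≡ 10; y = λ·(3 - 10) - 6 ≡ 5. → (10, 5)
3P: (10, 5) + (3, 6). λ = (6 - 5)/(3 - 10) ≡ 1/6 mod 13. 6⁻¹ ≡ 11 (mod 13), so λ ≡ 11.
  x = λ² - 10 - 3 = 121 - 13 ≡ 4; y = λ·(10 - 4) - 5 ≡ 9. → (4, 9)
4P: (4, 9) + (3, 6). λ = (6 - 9)/(3 - 4) ≡ 10/12 mod 13. 12⁻¹ ≡ 12 (mod 13) since 12·12 = 144 ≡ 1, so λ ≡ 3.
  x = λ² - 4 - 3 = 9 - 7 ≡ 2; y = λ·(4 - 2) - 9 ≡ 10. → (2, 10)
5P: (2, 10) + (3, 6). λ = (6 - 10)/(3 - 2) ≡ 9/1 mod 13. 1⁻¹ ≡ 1 (mod 13) since 1·1 = 1 ≡ 1, so λ ≡ 9.
  x = λ² - 2 - 3 = 81 - 5 ≡ 11; y = λ·(2 - 11) - 10 ≡ 0. → (11, 0)
6P: (11, 0) + (3, 6). λ = (6 - 0)/(3 - 11) ≡ 6/5 mod 13. 5⁻¹ ≡ 8 (mod 13) since 5·8 = 40 ≡ 1, so λ ≡ 9.
  x = λ² - 11 - 3 = 81 - 14 ≡ 2; y = λ·(11 - 2) - 0 ≡ 3. → (2, 3)
7P: (2, 3) + (3, 6). λ = (6 - 3)/(3 - 2) ≡ 3/1 mod 13. 1⁻¹ ≡ 1 (mod 13), so λ ≡ 3.
  x = λ² - 2 - 3 = 9 - 5 ≡ 4; y = λ·(2 - 4) - 3 ≡ 4. → (4, 4)
8P: (4, 4) + (3, 6). λ = (6 - 4)/(3 - 4) ≡ 2/12 mod 13. 12⁻¹ ≡ 12 (mod 13) since 12·12 = 144 ≡ 1, so λ ≡ 11.
  x = λ² - 4 - 3 = 121 - 7 ≡ 10; y = λ·(4 - 10) - 4 ≡ 8. → (10, 8)
9P: (10, 8) + (3, 6). λ = (6 - 8)/(3 - 10) ≡ 11/6 mod 13. 6⁻¹ ≡ 11 (mod 13), so λ ≡ 4.
  x = λ² - 10 - 3 = 16 - 13 ≡ 3; y = λ·(10 - 3) - 8 ≡ 7. → (3, 7)
10P: (3, 7) + (3, 6): same x and y₁ ≡ -y₂, so the sum is the point at infinity.
10P = the point at infinity, so the order is 10.

10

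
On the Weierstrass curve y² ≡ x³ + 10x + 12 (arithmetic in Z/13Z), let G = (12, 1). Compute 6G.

(7, 3)

Double-and-add on 6 = (110)₂. Start with G = (12, 1) for the leading 1-bit.
double: tangent at (12, 1): λ = (3·12² + 10)/(2·1) ≡ 0/2. 2⁻¹ ≡ 7 (mod 13), so λ ≡ 0·7 ≡ 0.
  x = λ² - 12 - 12 = 0 - 24 ≡ 2; y = λ·(12 - 2) - 1 ≡ 12. → (2, 12)
add G: (2, 12) + (12, 1). λ = (1 - 12)/(12 - 2) ≡ 2/10 mod 13. 10⁻¹ ≡ 4 (mod 13), so λ ≡ 8.
  x = λ² - 2 - 12 = 64 - 14 ≡ 11; y = λ·(2 - 11) - 12 ≡ 7. → (11, 7)
double: tangent at (11, 7): λ = (3·11² + 10)/(2·7) ≡ 9/1. 1⁻¹ ≡ 1 (mod 13), so λ ≡ 9·1 ≡ 9.
  x = λ² - 11 - 11 = 81 - 22 ≡ 7; y = λ·(11 - 7) - 7 ≡ 3. → (7, 3)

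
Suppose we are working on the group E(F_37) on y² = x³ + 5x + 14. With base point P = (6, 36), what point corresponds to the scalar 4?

(34, 34)

Repeated addition: build up to 4P.
2P: tangent at (6, 36): λ = (3·6² + 5)/(2·36) ≡ 2/35. 35⁻¹ ≡ 18 (mod 37), so λ ≡ 2·18 ≡ 36.
  x = λ² - 6 - 6 = 1296 - 12 ≡ 26; y = λ·(6 - 26) - 36 ≡ 21. → (26, 21)
3P: (26, 21) + (6, 36). λ = (36 - 21)/(6 - 26) ≡ 15/17 mod 37. 17⁻¹ ≡ 24 (mod 37), so λ ≡ 27.
  x = λ² - 26 - 6 = 729 - 32 ≡ 31; y = λ·(26 - 31) - 21 ≡ 29. → (31, 29)
4P: (31, 29) + (6, 36). λ = (36 - 29)/(6 - 31) ≡ 7/12 mod 37. 12⁻¹ ≡ 34 (mod 37), so λ ≡ 16.
  x = λ² - 31 - 6 = 256 - 37 ≡ 34; y = λ·(31 - 34) - 29 ≡ 34. → (34, 34)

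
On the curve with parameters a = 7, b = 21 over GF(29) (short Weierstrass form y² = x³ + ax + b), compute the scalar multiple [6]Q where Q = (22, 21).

Repeated addition: build up to 6Q.
2Q: tangent at (22, 21): λ = (3·22² + 7)/(2·21) ≡ 9/13. 13⁻¹ ≡ 9 (mod 29) since 13·9 = 117 ≡ 1, so λ ≡ 9·9 ≡ 23.
  x = λ² - 22 - 22 = 529 - 44 ≡ 21; y = λ·(22 - 21) - 21 ≡ 2. → (21, 2)
3Q: (21, 2) + (22, 21). λ = (21 - 2)/(22 - 21) ≡ 19/1 mod 29. 1⁻¹ ≡ 1 (mod 29), so λ ≡ 19.
  x = λ² - 21 - 22 = 361 - 43 ≡ 28; y = λ·(21 - 28) - 2 ≡ 10. → (28, 10)
4Q: (28, 10) + (22, 21). λ = (21 - 10)/(22 - 28) ≡ 11/23 mod 29. 23⁻¹ ≡ 24 (mod 29), so λ ≡ 3.
  x = λ² - 28 - 22 = 9 - 50 ≡ 17; y = λ·(28 - 17) - 10 ≡ 23. → (17, 23)
5Q: (17, 23) + (22, 21). λ = (21 - 23)/(22 - 17) ≡ 27/5 mod 29. 5⁻¹ ≡ 6 (mod 29), so λ ≡ 17.
  x = λ² - 17 - 22 = 289 - 39 ≡ 18; y = λ·(17 - 18) - 23 ≡ 18. → (18, 18)
6Q: (18, 18) + (22, 21). λ = (21 - 18)/(22 - 18) ≡ 3/4 mod 29. 4⁻¹ ≡ 22 (mod 29), so λ ≡ 8.
  x = λ² - 18 - 22 = 64 - 40 ≡ 24; y = λ·(18 - 24) - 18 ≡ 21. → (24, 21)

(24, 21)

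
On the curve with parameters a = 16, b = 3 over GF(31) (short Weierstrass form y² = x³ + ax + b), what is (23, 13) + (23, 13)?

tangent at (23, 13): λ = (3·23² + 16)/(2·13) ≡ 22/26. 26⁻¹ ≡ 6 (mod 31) since 26·6 = 156 ≡ 1, so λ ≡ 22·6 ≡ 8.
  x = λ² - 23 - 23 = 64 - 46 ≡ 18; y = λ·(23 - 18) - 13 ≡ 27. → (18, 27)

(18, 27)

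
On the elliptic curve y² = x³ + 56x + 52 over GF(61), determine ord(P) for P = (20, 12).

7

2P: tangent at (20, 12): λ = (3·20² + 56)/(2·12) ≡ 36/24. 24⁻¹ ≡ 28 (mod 61), so λ ≡ 36·28 ≡ 32.
  x = λ² - 20 - 20 = 1024 - 40 ≡ 8; y = λ·(20 - 8) - 12 ≡ 6. → (8, 6)
3P: (8, 6) + (20, 12). λ = (12 - 6)/(20 - 8) ≡ 6/12 mod 61. 12⁻¹ ≡ 56 (mod 61) since 12·56 = 672 ≡ 1, so λ ≡ 31.
  x = λ² - 8 - 20 = 961 - 28 ≡ 18; y = λ·(8 - 18) - 6 ≡ 50. → (18, 50)
4P: (18, 50) + (20, 12). λ = (12 - 50)/(20 - 18) ≡ 23/2 mod 61. 2⁻¹ ≡ 31 (mod 61), so λ ≡ 42.
  x = λ² - 18 - 20 = 1764 - 38 ≡ 18; y = λ·(18 - 18) - 50 ≡ 11. → (18, 11)
5P: (18, 11) + (20, 12). λ = (12 - 11)/(20 - 18) ≡ 1/2 mod 61. 2⁻¹ ≡ 31 (mod 61), so λ ≡ 31.
  x = λ² - 18 - 20 = 961 - 38 ≡ 8; y = λ·(18 - 8) - 11 ≡ 55. → (8, 55)
6P: (8, 55) + (20, 12). λ = (12 - 55)/(20 - 8) ≡ 18/12 mod 61. 12⁻¹ ≡ 56 (mod 61), so λ ≡ 32.
  x = λ² - 8 - 20 = 1024 - 28 ≡ 20; y = λ·(8 - 20) - 55 ≡ 49. → (20, 49)
7P: (20, 49) + (20, 12): same x and y₁ ≡ -y₂, so the sum is ∞.
7P = ∞, so the order is 7.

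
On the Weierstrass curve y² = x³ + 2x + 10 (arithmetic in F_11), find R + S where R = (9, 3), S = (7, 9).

(9, 3) + (7, 9). λ = (9 - 3)/(7 - 9) ≡ 6/9 mod 11. 9⁻¹ ≡ 5 (mod 11), so λ ≡ 8.
  x = λ² - 9 - 7 = 64 - 16 ≡ 4; y = λ·(9 - 4) - 3 ≡ 4. → (4, 4)

(4, 4)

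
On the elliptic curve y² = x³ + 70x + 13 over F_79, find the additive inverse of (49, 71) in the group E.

-(49, 71) = (49, -71 mod 79) = (49, 8).

(49, 8)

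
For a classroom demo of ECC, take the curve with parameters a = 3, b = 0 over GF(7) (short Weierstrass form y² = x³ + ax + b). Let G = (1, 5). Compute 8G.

O

Double-and-add on 8 = (1000)₂. Start with G = (1, 5) for the leading 1-bit.
double: tangent at (1, 5): λ = (3·1² + 3)/(2·5) ≡ 6/3. 3⁻¹ ≡ 5 (mod 7), so λ ≡ 6·5 ≡ 2.
  x = λ² - 1 - 1 = 4 - 2 ≡ 2; y = λ·(1 - 2) - 5 ≡ 0. → (2, 0)
double: (2, 0) + (2, 0): same x and y₁ ≡ -y₂, so the sum is ∞.
double: ∞ + ∞ = ∞ (identity).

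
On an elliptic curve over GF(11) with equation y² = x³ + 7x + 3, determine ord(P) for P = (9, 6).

2P: tangent at (9, 6): λ = (3·9² + 7)/(2·6) ≡ 8/1. 1⁻¹ ≡ 1 (mod 11) since 1·1 = 1 ≡ 1, so λ ≡ 8·1 ≡ 8.
  x = λ² - 9 - 9 = 64 - 18 ≡ 2; y = λ·(9 - 2) - 6 ≡ 6. → (2, 6)
3P: (2, 6) + (9, 6). λ = (6 - 6)/(9 - 2) ≡ 0/7 mod 11. 7⁻¹ ≡ 8 (mod 11), so λ ≡ 0.
  x = λ² - 2 - 9 = 0 - 11 ≡ 0; y = λ·(2 - 0) - 6 ≡ 5. → (0, 5)
4P: (0, 5) + (9, 6). λ = (6 - 5)/(9 - 0) ≡ 1/9 mod 11. 9⁻¹ ≡ 5 (mod 11), so λ ≡ 5.
  x = λ² - 0 - 9 = 25 - 9 ≡ 5; y = λ·(0 - 5) - 5 ≡ 3. → (5, 3)
5P: (5, 3) + (9, 6). λ = (6 - 3)/(9 - 5) ≡ 3/4 mod 11. 4⁻¹ ≡ 3 (mod 11), so λ ≡ 9.
  x = λ² - 5 - 9 = 81 - 14 ≡ 1; y = λ·(5 - 1) - 3 ≡ 0. → (1, 0)
6P: (1, 0) + (9, 6). λ = (6 - 0)/(9 - 1) ≡ 6/8 mod 11. 8⁻¹ ≡ 7 (mod 11) since 8·7 = 56 ≡ 1, so λ ≡ 9.
  x = λ² - 1 - 9 = 81 - 10 ≡ 5; y = λ·(1 - 5) - 0 ≡ 8. → (5, 8)
7P: (5, 8) + (9, 6). λ = (6 - 8)/(9 - 5) ≡ 9/4 mod 11. 4⁻¹ ≡ 3 (mod 11) since 4·3 = 12 ≡ 1, so λ ≡ 5.
  x = λ² - 5 - 9 = 25 - 14 ≡ 0; y = λ·(5 - 0) - 8 ≡ 6. → (0, 6)
8P: (0, 6) + (9, 6). λ = (6 - 6)/(9 - 0) ≡ 0/9 mod 11. 9⁻¹ ≡ 5 (mod 11) since 9·5 = 45 ≡ 1, so λ ≡ 0.
  x = λ² - 0 - 9 = 0 - 9 ≡ 2; y = λ·(0 - 2) - 6 ≡ 5. → (2, 5)
9P: (2, 5) + (9, 6). λ = (6 - 5)/(9 - 2) ≡ 1/7 mod 11. 7⁻¹ ≡ 8 (mod 11), so λ ≡ 8.
  x = λ² - 2 - 9 = 64 - 11 ≡ 9; y = λ·(2 - 9) - 5 ≡ 5. → (9, 5)
10P: (9, 5) + (9, 6): same x and y₁ ≡ -y₂, so the sum is the point at infinity.
10P = the point at infinity, so the order is 10.

10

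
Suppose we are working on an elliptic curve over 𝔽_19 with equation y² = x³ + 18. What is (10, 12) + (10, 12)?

(8, 13)

tangent at (10, 12): λ = (3·10² + 0)/(2·12) ≡ 15/5. 5⁻¹ ≡ 4 (mod 19) since 5·4 = 20 ≡ 1, so λ ≡ 15·4 ≡ 3.
  x = λ² - 10 - 10 = 9 - 20 ≡ 8; y = λ·(10 - 8) - 12 ≡ 13. → (8, 13)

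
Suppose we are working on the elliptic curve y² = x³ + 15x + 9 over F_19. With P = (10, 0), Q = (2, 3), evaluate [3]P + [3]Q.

(10, 0)

First 3P:
Repeated addition: build up to 3P.
2P: (10, 0) + (10, 0): same x and y₁ ≡ -y₂, so the sum is O.
3P: O + (10, 0) = (10, 0) (identity).
3P = (10, 0).
Next 3Q:
Repeated addition: build up to 3Q.
2Q: tangent at (2, 3): λ = (3·2² + 15)/(2·3) ≡ 8/6. 6⁻¹ ≡ 16 (mod 19), so λ ≡ 8·16 ≡ 14.
  x = λ² - 2 - 2 = 196 - 4 ≡ 2; y = λ·(2 - 2) - 3 ≡ 16. → (2, 16)
3Q: (2, 16) + (2, 3): same x and y₁ ≡ -y₂, so the sum is O.
3Q = O.
Finally 3P + 3Q:
(10, 0) + O = (10, 0) (identity).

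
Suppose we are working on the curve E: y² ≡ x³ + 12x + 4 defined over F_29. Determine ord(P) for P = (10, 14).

2P: tangent at (10, 14): λ = (3·10² + 12)/(2·14) ≡ 22/28. 28⁻¹ ≡ 28 (mod 29), so λ ≡ 22·28 ≡ 7.
  x = λ² - 10 - 10 = 49 - 20 ≡ 0; y = λ·(10 - 0) - 14 ≡ 27. → (0, 27)
3P: (0, 27) + (10, 14). λ = (14 - 27)/(10 - 0) ≡ 16/10 mod 29. 10⁻¹ ≡ 3 (mod 29) since 10·3 = 30 ≡ 1, so λ ≡ 19.
  x = λ² - 0 - 10 = 361 - 10 ≡ 3; y = λ·(0 - 3) - 27 ≡ 3. → (3, 3)
4P: (3, 3) + (10, 14). λ = (14 - 3)/(10 - 3) ≡ 11/7 mod 29. 7⁻¹ ≡ 25 (mod 29), so λ ≡ 14.
  x = λ² - 3 - 10 = 196 - 13 ≡ 9; y = λ·(3 - 9) - 3 ≡ 0. → (9, 0)
5P: (9, 0) + (10, 14). λ = (14 - 0)/(10 - 9) ≡ 14/1 mod 29. 1⁻¹ ≡ 1 (mod 29), so λ ≡ 14.
  x = λ² - 9 - 10 = 196 - 19 ≡ 3; y = λ·(9 - 3) - 0 ≡ 26. → (3, 26)
6P: (3, 26) + (10, 14). λ = (14 - 26)/(10 - 3) ≡ 17/7 mod 29. 7⁻¹ ≡ 25 (mod 29) since 7·25 = 175 ≡ 1, so λ ≡ 19.
  x = λ² - 3 - 10 = 361 - 13 ≡ 0; y = λ·(3 - 0) - 26 ≡ 2. → (0, 2)
7P: (0, 2) + (10, 14). λ = (14 - 2)/(10 - 0) ≡ 12/10 mod 29. 10⁻¹ ≡ 3 (mod 29), so λ ≡ 7.
  x = λ² - 0 - 10 = 49 - 10 ≡ 10; y = λ·(0 - 10) - 2 ≡ 15. → (10, 15)
8P: (10, 15) + (10, 14): same x and y₁ ≡ -y₂, so the sum is 𝒪.
8P = 𝒪, so the order is 8.

8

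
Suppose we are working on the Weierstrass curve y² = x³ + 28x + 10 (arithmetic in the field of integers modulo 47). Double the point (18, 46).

(18, 1)

tangent at (18, 46): λ = (3·18² + 28)/(2·46) ≡ 13/45. 45⁻¹ ≡ 23 (mod 47), so λ ≡ 13·23 ≡ 17.
  x = λ² - 18 - 18 = 289 - 36 ≡ 18; y = λ·(18 - 18) - 46 ≡ 1. → (18, 1)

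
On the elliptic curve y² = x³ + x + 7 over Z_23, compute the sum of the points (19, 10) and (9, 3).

(19, 10) + (9, 3). λ = (3 - 10)/(9 - 19) ≡ 16/13 mod 23. 13⁻¹ ≡ 16 (mod 23) since 13·16 = 208 ≡ 1, so λ ≡ 3.
  x = λ² - 19 - 9 = 9 - 28 ≡ 4; y = λ·(19 - 4) - 10 ≡ 12. → (4, 12)

(4, 12)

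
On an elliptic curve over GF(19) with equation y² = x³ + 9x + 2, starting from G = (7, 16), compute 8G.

Repeated addition: build up to 8G.
2G: tangent at (7, 16): λ = (3·7² + 9)/(2·16) ≡ 4/13. 13⁻¹ ≡ 3 (mod 19) since 13·3 = 39 ≡ 1, so λ ≡ 4·3 ≡ 12.
  x = λ² - 7 - 7 = 144 - 14 ≡ 16; y = λ·(7 - 16) - 16 ≡ 9. → (16, 9)
3G: (16, 9) + (7, 16). λ = (16 - 9)/(7 - 16) ≡ 7/10 mod 19. 10⁻¹ ≡ 2 (mod 19), so λ ≡ 14.
  x = λ² - 16 - 7 = 196 - 23 ≡ 2; y = λ·(16 - 2) - 9 ≡ 16. → (2, 16)
4G: (2, 16) + (7, 16). λ = (16 - 16)/(7 - 2) ≡ 0/5 mod 19. 5⁻¹ ≡ 4 (mod 19), so λ ≡ 0.
  x = λ² - 2 - 7 = 0 - 9 ≡ 10; y = λ·(2 - 10) - 16 ≡ 3. → (10, 3)
5G: (10, 3) + (7, 16). λ = (16 - 3)/(7 - 10) ≡ 13/16 mod 19. 16⁻¹ ≡ 6 (mod 19), so λ ≡ 2.
  x = λ² - 10 - 7 = 4 - 17 ≡ 6; y = λ·(10 - 6) - 3 ≡ 5. → (6, 5)
6G: (6, 5) + (7, 16). λ = (16 - 5)/(7 - 6) ≡ 11/1 mod 19. 1⁻¹ ≡ 1 (mod 19) since 1·1 = 1 ≡ 1, so λ ≡ 11.
  x = λ² - 6 - 7 = 121 - 13 ≡ 13; y = λ·(6 - 13) - 5 ≡ 13. → (13, 13)
7G: (13, 13) + (7, 16). λ = (16 - 13)/(7 - 13) ≡ 3/13 mod 19. 13⁻¹ ≡ 3 (mod 19), so λ ≡ 9.
  x = λ² - 13 - 7 = 81 - 20 ≡ 4; y = λ·(13 - 4) - 13 ≡ 11. → (4, 11)
8G: (4, 11) + (7, 16). λ = (16 - 11)/(7 - 4) ≡ 5/3 mod 19. 3⁻¹ ≡ 13 (mod 19), so λ ≡ 8.
  x = λ² - 4 - 7 = 64 - 11 ≡ 15; y = λ·(4 - 15) - 11 ≡ 15. → (15, 15)

(15, 15)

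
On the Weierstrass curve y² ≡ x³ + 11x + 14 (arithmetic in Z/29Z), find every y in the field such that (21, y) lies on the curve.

9, 20

x³ + 11x + 14 = 9506 ≡ 23 (mod 29).
Square roots of 23 mod 29: 9 and 20 (since 9² = 81 ≡ 23).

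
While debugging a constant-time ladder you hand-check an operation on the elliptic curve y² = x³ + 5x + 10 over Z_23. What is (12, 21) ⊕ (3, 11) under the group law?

(1, 4)

(12, 21) + (3, 11). λ = (11 - 21)/(3 - 12) ≡ 13/14 mod 23. 14⁻¹ ≡ 5 (mod 23) since 14·5 = 70 ≡ 1, so λ ≡ 19.
  x = λ² - 12 - 3 = 361 - 15 ≡ 1; y = λ·(12 - 1) - 21 ≡ 4. → (1, 4)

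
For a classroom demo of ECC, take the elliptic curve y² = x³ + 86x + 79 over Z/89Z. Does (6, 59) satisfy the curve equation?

yes

y² = 59² ≡ 10; x³ + 86x + 79 = 811 ≡ 10 (mod 89). 10 = 10.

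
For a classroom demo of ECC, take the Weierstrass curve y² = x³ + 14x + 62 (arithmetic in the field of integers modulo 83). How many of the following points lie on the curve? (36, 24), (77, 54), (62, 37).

2

(36, 24): 24² ≡ 78, rhs ≡ 78 → on.
(77, 54): 54² ≡ 11, rhs ≡ 11 → on.
(62, 37): 37² ≡ 41, rhs ≡ 52 → off.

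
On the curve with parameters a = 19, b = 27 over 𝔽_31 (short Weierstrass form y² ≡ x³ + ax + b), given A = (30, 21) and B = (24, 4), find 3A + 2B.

O

First 3A:
Repeated addition: build up to 3A.
2A: tangent at (30, 21): λ = (3·30² + 19)/(2·21) ≡ 22/11. 11⁻¹ ≡ 17 (mod 31), so λ ≡ 22·17 ≡ 2.
  x = λ² - 30 - 30 = 4 - 60 ≡ 6; y = λ·(30 - 6) - 21 ≡ 27. → (6, 27)
3A: (6, 27) + (30, 21). λ = (21 - 27)/(30 - 6) ≡ 25/24 mod 31. 24⁻¹ ≡ 22 (mod 31), so λ ≡ 23.
  x = λ² - 6 - 30 = 529 - 36 ≡ 28; y = λ·(6 - 28) - 27 ≡ 25. → (28, 25)
3A = (28, 25).
Next 2B:
Repeated addition: build up to 2B.
2B: tangent at (24, 4): λ = (3·24² + 19)/(2·4) ≡ 11/8. 8⁻¹ ≡ 4 (mod 31), so λ ≡ 11·4 ≡ 13.
  x = λ² - 24 - 24 = 169 - 48 ≡ 28; y = λ·(24 - 28) - 4 ≡ 6. → (28, 6)
2B = (28, 6).
Finally 3A + 2B:
(28, 25) + (28, 6): same x and y₁ ≡ -y₂, so the sum is the point at infinity.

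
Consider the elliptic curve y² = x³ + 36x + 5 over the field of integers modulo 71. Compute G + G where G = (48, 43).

tangent at (48, 43): λ = (3·48² + 36)/(2·43) ≡ 61/15. 15⁻¹ ≡ 19 (mod 71) since 15·19 = 285 ≡ 1, so λ ≡ 61·19 ≡ 23.
  x = λ² - 48 - 48 = 529 - 96 ≡ 7; y = λ·(48 - 7) - 43 ≡ 48. → (7, 48)

(7, 48)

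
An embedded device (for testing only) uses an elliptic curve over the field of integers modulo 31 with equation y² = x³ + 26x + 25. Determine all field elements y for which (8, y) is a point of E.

x³ + 26x + 25 = 745 ≡ 1 (mod 31).
Square roots of 1 mod 31: 1 and 30 (since 1² = 1 ≡ 1).

1, 30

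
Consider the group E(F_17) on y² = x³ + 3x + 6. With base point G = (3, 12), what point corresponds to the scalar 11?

(3, 5)

Repeated addition: build up to 11G.
2G: tangent at (3, 12): λ = (3·3² + 3)/(2·12) ≡ 13/7. 7⁻¹ ≡ 5 (mod 17), so λ ≡ 13·5 ≡ 14.
  x = λ² - 3 - 3 = 196 - 6 ≡ 3; y = λ·(3 - 3) - 12 ≡ 5. → (3, 5)
3G: (3, 5) + (3, 12): same x and y₁ ≡ -y₂, so the sum is the point at infinity.
4G: the point at infinity + (3, 12) = (3, 12) (identity).
5G: tangent at (3, 12): λ = (3·3² + 3)/(2·12) ≡ 13/7. 7⁻¹ ≡ 5 (mod 17), so λ ≡ 13·5 ≡ 14.
  x = λ² - 3 - 3 = 196 - 6 ≡ 3; y = λ·(3 - 3) - 12 ≡ 5. → (3, 5)
6G: (3, 5) + (3, 12): same x and y₁ ≡ -y₂, so the sum is the point at infinity.
7G: the point at infinity + (3, 12) = (3, 12) (identity).
8G: tangent at (3, 12): λ = (3·3² + 3)/(2·12) ≡ 13/7. 7⁻¹ ≡ 5 (mod 17), so λ ≡ 13·5 ≡ 14.
  x = λ² - 3 - 3 = 196 - 6 ≡ 3; y = λ·(3 - 3) - 12 ≡ 5. → (3, 5)
9G: (3, 5) + (3, 12): same x and y₁ ≡ -y₂, so the sum is the point at infinity.
10G: the point at infinity + (3, 12) = (3, 12) (identity).
11G: tangent at (3, 12): λ = (3·3² + 3)/(2·12) ≡ 13/7. 7⁻¹ ≡ 5 (mod 17) since 7·5 = 35 ≡ 1, so λ ≡ 13·5 ≡ 14.
  x = λ² - 3 - 3 = 196 - 6 ≡ 3; y = λ·(3 - 3) - 12 ≡ 5. → (3, 5)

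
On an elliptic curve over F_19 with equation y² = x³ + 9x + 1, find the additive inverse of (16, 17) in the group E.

-(16, 17) = (16, -17 mod 19) = (16, 2).

(16, 2)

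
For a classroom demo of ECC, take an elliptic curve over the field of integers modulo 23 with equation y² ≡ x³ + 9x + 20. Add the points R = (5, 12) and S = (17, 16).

(19, 14)

(5, 12) + (17, 16). λ = (16 - 12)/(17 - 5) ≡ 4/12 mod 23. 12⁻¹ ≡ 2 (mod 23) since 12·2 = 24 ≡ 1, so λ ≡ 8.
  x = λ² - 5 - 17 = 64 - 22 ≡ 19; y = λ·(5 - 19) - 12 ≡ 14. → (19, 14)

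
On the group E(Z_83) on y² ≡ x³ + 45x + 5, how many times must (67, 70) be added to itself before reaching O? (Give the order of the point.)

11

2P: tangent at (67, 70): λ = (3·67² + 45)/(2·70) ≡ 66/57. 57⁻¹ ≡ 67 (mod 83) since 57·67 = 3819 ≡ 1, so λ ≡ 66·67 ≡ 23.
  x = λ² - 67 - 67 = 529 - 134 ≡ 63; y = λ·(67 - 63) - 70 ≡ 22. → (63, 22)
3P: (63, 22) + (67, 70). λ = (70 - 22)/(67 - 63) ≡ 48/4 mod 83. 4⁻¹ ≡ 21 (mod 83) since 4·21 = 84 ≡ 1, so λ ≡ 12.
  x = λ² - 63 - 67 = 144 - 130 ≡ 14; y = λ·(63 - 14) - 22 ≡ 68. → (14, 68)
4P: (14, 68) + (67, 70). λ = (70 - 68)/(67 - 14) ≡ 2/53 mod 83. 53⁻¹ ≡ 47 (mod 83), so λ ≡ 11.
  x = λ² - 14 - 67 = 121 - 81 ≡ 40; y = λ·(14 - 40) - 68 ≡ 61. → (40, 61)
5P: (40, 61) + (67, 70). λ = (70 - 61)/(67 - 40) ≡ 9/27 mod 83. 27⁻¹ ≡ 40 (mod 83), so λ ≡ 28.
  x = λ² - 40 - 67 = 784 - 107 ≡ 13; y = λ·(40 - 13) - 61 ≡ 31. → (13, 31)
6P: (13, 31) + (67, 70). λ = (70 - 31)/(67 - 13) ≡ 39/54 mod 83. 54⁻¹ ≡ 20 (mod 83), so λ ≡ 33.
  x = λ² - 13 - 67 = 1089 - 80 ≡ 13; y = λ·(13 - 13) - 31 ≡ 52. → (13, 52)
7P: (13, 52) + (67, 70). λ = (70 - 52)/(67 - 13) ≡ 18/54 mod 83. 54⁻¹ ≡ 20 (mod 83) since 54·20 = 1080 ≡ 1, so λ ≡ 28.
  x = λ² - 13 - 67 = 784 - 80 ≡ 40; y = λ·(13 - 40) - 52 ≡ 22. → (40, 22)
8P: (40, 22) + (67, 70). λ = (70 - 22)/(67 - 40) ≡ 48/27 mod 83. 27⁻¹ ≡ 40 (mod 83) since 27·40 = 1080 ≡ 1, so λ ≡ 11.
  x = λ² - 40 - 67 = 121 - 107 ≡ 14; y = λ·(40 - 14) - 22 ≡ 15. → (14, 15)
9P: (14, 15) + (67, 70). λ = (70 - 15)/(67 - 14) ≡ 55/53 mod 83. 53⁻¹ ≡ 47 (mod 83) since 53·47 = 2491 ≡ 1, so λ ≡ 12.
  x = λ² - 14 - 67 = 144 - 81 ≡ 63; y = λ·(14 - 63) - 15 ≡ 61. → (63, 61)
10P: (63, 61) + (67, 70). λ = (70 - 61)/(67 - 63) ≡ 9/4 mod 83. 4⁻¹ ≡ 21 (mod 83) since 4·21 = 84 ≡ 1, so λ ≡ 23.
  x = λ² - 63 - 67 = 529 - 130 ≡ 67; y = λ·(63 - 67) - 61 ≡ 13. → (67, 13)
11P: (67, 13) + (67, 70): same x and y₁ ≡ -y₂, so the sum is O.
11P = O, so the order is 11.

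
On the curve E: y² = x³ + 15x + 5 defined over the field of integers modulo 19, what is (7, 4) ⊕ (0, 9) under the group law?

(16, 16)

(7, 4) + (0, 9). λ = (9 - 4)/(0 - 7) ≡ 5/12 mod 19. 12⁻¹ ≡ 8 (mod 19) since 12·8 = 96 ≡ 1, so λ ≡ 2.
  x = λ² - 7 - 0 = 4 - 7 ≡ 16; y = λ·(7 - 16) - 4 ≡ 16. → (16, 16)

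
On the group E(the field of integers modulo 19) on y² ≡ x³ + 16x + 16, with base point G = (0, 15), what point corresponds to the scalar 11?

(16, 6)

Repeated addition: build up to 11G.
2G: tangent at (0, 15): λ = (3·0² + 16)/(2·15) ≡ 16/11. 11⁻¹ ≡ 7 (mod 19) since 11·7 = 77 ≡ 1, so λ ≡ 16·7 ≡ 17.
  x = λ² - 0 - 0 = 289 - 0 ≡ 4; y = λ·(0 - 4) - 15 ≡ 12. → (4, 12)
3G: (4, 12) + (0, 15). λ = (15 - 12)/(0 - 4) ≡ 3/15 mod 19. 15⁻¹ ≡ 14 (mod 19), so λ ≡ 4.
  x = λ² - 4 - 0 = 16 - 4 ≡ 12; y = λ·(4 - 12) - 12 ≡ 13. → (12, 13)
4G: (12, 13) + (0, 15). λ = (15 - 13)/(0 - 12) ≡ 2/7 mod 19. 7⁻¹ ≡ 11 (mod 19), so λ ≡ 3.
  x = λ² - 12 - 0 = 9 - 12 ≡ 16; y = λ·(12 - 16) - 13 ≡ 13. → (16, 13)
5G: (16, 13) + (0, 15). λ = (15 - 13)/(0 - 16) ≡ 2/3 mod 19. 3⁻¹ ≡ 13 (mod 19), so λ ≡ 7.
  x = λ² - 16 - 0 = 49 - 16 ≡ 14; y = λ·(16 - 14) - 13 ≡ 1. → (14, 1)
6G: (14, 1) + (0, 15). λ = (15 - 1)/(0 - 14) ≡ 14/5 mod 19. 5⁻¹ ≡ 4 (mod 19) since 5·4 = 20 ≡ 1, so λ ≡ 18.
  x = λ² - 14 - 0 = 324 - 14 ≡ 6; y = λ·(14 - 6) - 1 ≡ 10. → (6, 10)
7G: (6, 10) + (0, 15). λ = (15 - 10)/(0 - 6) ≡ 5/13 mod 19. 13⁻¹ ≡ 3 (mod 19) since 13·3 = 39 ≡ 1, so λ ≡ 15.
  x = λ² - 6 - 0 = 225 - 6 ≡ 10; y = λ·(6 - 10) - 10 ≡ 6. → (10, 6)
8G: (10, 6) + (0, 15). λ = (15 - 6)/(0 - 10) ≡ 9/9 mod 19. 9⁻¹ ≡ 17 (mod 19) since 9·17 = 153 ≡ 1, so λ ≡ 1.
  x = λ² - 10 - 0 = 1 - 10 ≡ 10; y = λ·(10 - 10) - 6 ≡ 13. → (10, 13)
9G: (10, 13) + (0, 15). λ = (15 - 13)/(0 - 10) ≡ 2/9 mod 19. 9⁻¹ ≡ 17 (mod 19), so λ ≡ 15.
  x = λ² - 10 - 0 = 225 - 10 ≡ 6; y = λ·(10 - 6) - 13 ≡ 9. → (6, 9)
10G: (6, 9) + (0, 15). λ = (15 - 9)/(0 - 6) ≡ 6/13 mod 19. 13⁻¹ ≡ 3 (mod 19), so λ ≡ 18.
  x = λ² - 6 - 0 = 324 - 6 ≡ 14; y = λ·(6 - 14) - 9 ≡ 18. → (14, 18)
11G: (14, 18) + (0, 15). λ = (15 - 18)/(0 - 14) ≡ 16/5 mod 19. 5⁻¹ ≡ 4 (mod 19), so λ ≡ 7.
  x = λ² - 14 - 0 = 49 - 14 ≡ 16; y = λ·(14 - 16) - 18 ≡ 6. → (16, 6)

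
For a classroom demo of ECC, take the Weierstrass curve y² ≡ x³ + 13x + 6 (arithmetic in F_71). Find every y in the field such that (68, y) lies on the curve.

none

x³ + 13x + 6 = 315322 ≡ 11 (mod 71).
11 is a non-residue mod 71; no y exists.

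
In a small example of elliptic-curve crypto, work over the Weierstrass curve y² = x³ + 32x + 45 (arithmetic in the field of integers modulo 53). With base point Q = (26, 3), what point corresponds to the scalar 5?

Repeated addition: build up to 5Q.
2Q: tangent at (26, 3): λ = (3·26² + 32)/(2·3) ≡ 46/6. 6⁻¹ ≡ 9 (mod 53), so λ ≡ 46·9 ≡ 43.
  x = λ² - 26 - 26 = 1849 - 52 ≡ 48; y = λ·(26 - 48) - 3 ≡ 5. → (48, 5)
3Q: (48, 5) + (26, 3). λ = (3 - 5)/(26 - 48) ≡ 51/31 mod 53. 31⁻¹ ≡ 12 (mod 53), so λ ≡ 29.
  x = λ² - 48 - 26 = 841 - 74 ≡ 25; y = λ·(48 - 25) - 5 ≡ 26. → (25, 26)
4Q: (25, 26) + (26, 3). λ = (3 - 26)/(26 - 25) ≡ 30/1 mod 53. 1⁻¹ ≡ 1 (mod 53) since 1·1 = 1 ≡ 1, so λ ≡ 30.
  x = λ² - 25 - 26 = 900 - 51 ≡ 1; y = λ·(25 - 1) - 26 ≡ 5. → (1, 5)
5Q: (1, 5) + (26, 3). λ = (3 - 5)/(26 - 1) ≡ 51/25 mod 53. 25⁻¹ ≡ 17 (mod 53) since 25·17 = 425 ≡ 1, so λ ≡ 19.
  x = λ² - 1 - 26 = 361 - 27 ≡ 16; y = λ·(1 - 16) - 5 ≡ 28. → (16, 28)

(16, 28)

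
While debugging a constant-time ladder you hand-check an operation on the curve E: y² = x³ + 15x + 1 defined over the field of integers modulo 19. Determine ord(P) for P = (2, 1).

2P: tangent at (2, 1): λ = (3·2² + 15)/(2·1) ≡ 8/2. 2⁻¹ ≡ 10 (mod 19), so λ ≡ 8·10 ≡ 4.
  x = λ² - 2 - 2 = 16 - 4 ≡ 12; y = λ·(2 - 12) - 1 ≡ 16. → (12, 16)
3P: (12, 16) + (2, 1). λ = (1 - 16)/(2 - 12) ≡ 4/9 mod 19. 9⁻¹ ≡ 17 (mod 19) since 9·17 = 153 ≡ 1, so λ ≡ 11.
  x = λ² - 12 - 2 = 121 - 14 ≡ 12; y = λ·(12 - 12) - 16 ≡ 3. → (12, 3)
4P: (12, 3) + (2, 1). λ = (1 - 3)/(2 - 12) ≡ 17/9 mod 19. 9⁻¹ ≡ 17 (mod 19) since 9·17 = 153 ≡ 1, so λ ≡ 4.
  x = λ² - 12 - 2 = 16 - 14 ≡ 2; y = λ·(12 - 2) - 3 ≡ 18. → (2, 18)
5P: (2, 18) + (2, 1): same x and y₁ ≡ -y₂, so the sum is the point at infinity.
5P = the point at infinity, so the order is 5.

5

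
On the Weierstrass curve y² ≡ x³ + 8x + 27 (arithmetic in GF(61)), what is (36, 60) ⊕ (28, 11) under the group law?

(36, 60) + (28, 11). λ = (11 - 60)/(28 - 36) ≡ 12/53 mod 61. 53⁻¹ ≡ 38 (mod 61) since 53·38 = 2014 ≡ 1, so λ ≡ 29.
  x = λ² - 36 - 28 = 841 - 64 ≡ 45; y = λ·(36 - 45) - 60 ≡ 45. → (45, 45)

(45, 45)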